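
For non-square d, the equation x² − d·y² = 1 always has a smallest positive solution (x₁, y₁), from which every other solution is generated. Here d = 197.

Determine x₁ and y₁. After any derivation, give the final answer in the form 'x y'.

393 28

√197 → a₀=14, period (28); ℓ=1 odd so k=1
step 0: (14, 1)  from 14·(1,0) + (0,1)
step 1: (393, 28)  from 28·(14,1) + (1,0)
(x₁, y₁) = (393, 28);  393² − 197·28² = 1 ✓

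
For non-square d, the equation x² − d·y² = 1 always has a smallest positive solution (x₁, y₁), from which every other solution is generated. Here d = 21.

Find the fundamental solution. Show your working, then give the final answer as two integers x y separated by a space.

55 12

d=21: √d = [4; 1,1,2,1,1,8] (ℓ=6, even), read p_5/q_5
i=0: a=4 ⇒ p=4, q=1
i=1: a=1 ⇒ p=5, q=1
i=2: a=1 ⇒ p=9, q=2
i=3: a=2 ⇒ p=23, q=5
i=4: a=1 ⇒ p=32, q=7
i=5: a=1 ⇒ p=55, q=12
→ (55, 12).  Check: 55²=3025, 21·12²=3024, difference 1.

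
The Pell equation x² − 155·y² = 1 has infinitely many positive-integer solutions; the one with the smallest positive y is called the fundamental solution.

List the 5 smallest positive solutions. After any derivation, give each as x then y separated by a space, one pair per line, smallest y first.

249 20
124001 9960
61752249 4960060
30752496001 2470099920
15314681256249 1230104800100

d=155: √d = [12; 2,4,2,24] (ℓ=4, even), read p_3/q_3
step 0: (12, 1)  from 12·(1,0) + (0,1)
…
step 2: (112, 9)  from 4·(25,2) + (12,1)
step 3: (249, 20)  from 2·(112,9) + (25,2)
→ (249, 20).  Check: 249²=62001, 155·20²=62000, difference 1.
k=2:  x_2 = 249·249+155·20·20 = 124001,  y_2 = 249·20+20·249 = 9960
k=3:  x_3 = 249·124001+155·20·9960 = 61752249,  y_3 = 249·9960+20·124001 = 4960060
k=4:  x_4 = 249·61752249+155·20·4960060 = 30752496001,  y_4 = 249·4960060+20·61752249 = 2470099920
k=5:  x_5 = 249·30752496001+155·20·2470099920 = 15314681256249,  y_5 = 249·2470099920+20·30752496001 = 1230104800100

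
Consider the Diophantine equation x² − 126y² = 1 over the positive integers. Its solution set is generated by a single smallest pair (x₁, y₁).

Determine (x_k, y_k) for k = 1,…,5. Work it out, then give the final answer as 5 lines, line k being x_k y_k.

449 40
403201 35920
362074049 32256120
325142092801 28965959840
291977237261249 26011399680200

[11; 4,2,4,22] for √126; ℓ=4 ⇒ convergent index 3
a_0=11:  p_0=11·1+0=11,  q_0=11·0+1=1
…
a_2=2:  p_2=2·45+11=101,  q_2=2·4+1=9
a_3=4:  p_3=4·101+45=449,  q_3=4·9+4=40
fundamental: x₁=449, y₁=40  (since 201601 − 126·1600 = 1)
(449+40√126)^2 = 403201 + 35920√126
(449+40√126)^3 = 362074049 + 32256120√126
(449+40√126)^4 = 325142092801 + 28965959840√126
(449+40√126)^5 = 291977237261249 + 26011399680200√126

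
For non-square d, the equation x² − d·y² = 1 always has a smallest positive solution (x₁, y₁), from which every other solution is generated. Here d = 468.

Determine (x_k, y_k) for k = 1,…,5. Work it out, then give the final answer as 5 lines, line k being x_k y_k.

649 30
842401 38940
1093435849 50544090
1419278889601 65606189880
1842222905266249 85156783920150

√468 = [21; 1,1,1,2,1,1,1,42, …], period ℓ=8 (even) → k=7
a_0=21:  p_0=21·1+0=21,  q_0=21·0+1=1
…
a_2=1:  p_2=1·22+21=43,  q_2=1·1+1=2
…
a_6=1:  p_6=1·238+173=411,  q_6=1·11+8=19
a_7=1:  p_7=1·411+238=649,  q_7=1·19+11=30
(x₁, y₁) = (649, 30);  649² − 468·30² = 1 ✓
n=2: (649,30)∘(649,30) = (649·649+468·30·30, 649·30+30·649) = (842401,38940)
n=3: (842401,38940)∘(649,30) = (649·842401+468·30·38940, 649·38940+30·842401) = (1093435849,50544090)
n=4: (1093435849,50544090)∘(649,30) = (649·1093435849+468·30·50544090, 649·50544090+30·1093435849) = (1419278889601,65606189880)
n=5: (1419278889601,65606189880)∘(649,30) = (649·1419278889601+468·30·65606189880, 649·65606189880+30·1419278889601) = (1842222905266249,85156783920150)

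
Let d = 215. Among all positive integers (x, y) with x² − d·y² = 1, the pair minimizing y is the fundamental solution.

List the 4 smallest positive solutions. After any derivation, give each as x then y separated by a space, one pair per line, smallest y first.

√215 = [14; 1,1,1,28, …], period ℓ=4 (even) → k=3
a_0=14:  p_0=14·1+0=14,  q_0=14·0+1=1
…
a_2=1:  p_2=1·15+14=29,  q_2=1·1+1=2
a_3=1:  p_3=1·29+15=44,  q_3=1·2+1=3
→ (44, 3).  Check: 44²=1936, 215·3²=1935, difference 1.
n=2: (44,3)∘(44,3) = (44·44+215·3·3, 44·3+3·44) = (3871,264)
n=3: (3871,264)∘(44,3) = (44·3871+215·3·264, 44·264+3·3871) = (340604,23229)
n=4: (340604,23229)∘(44,3) = (44·340604+215·3·23229, 44·23229+3·340604) = (29969281,2043888)

44 3
3871 264
340604 23229
29969281 2043888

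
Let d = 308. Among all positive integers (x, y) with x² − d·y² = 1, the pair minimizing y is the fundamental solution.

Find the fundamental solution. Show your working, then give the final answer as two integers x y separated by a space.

√308 → a₀=17, period (1,1,4,1,1,34); ℓ=6 even so k=5
step 0: (17, 1)  from 17·(1,0) + (0,1)
step 1: (18, 1)  from 1·(17,1) + (1,0)
…
step 4: (193, 11)  from 1·(158,9) + (35,2)
step 5: (351, 20)  from 1·(193,11) + (158,9)
→ (351, 20).  Check: 351²=123201, 308·20²=123200, difference 1.

351 20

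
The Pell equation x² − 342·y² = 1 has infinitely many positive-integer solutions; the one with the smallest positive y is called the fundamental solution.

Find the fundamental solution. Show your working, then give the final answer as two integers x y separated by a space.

37 2

[18; 2,36] for √342; ℓ=2 ⇒ convergent index 1
step 0: (18, 1)  from 18·(1,0) + (0,1)
step 1: (37, 2)  from 2·(18,1) + (1,0)
fundamental: x₁=37, y₁=2  (since 1369 − 342·4 = 1)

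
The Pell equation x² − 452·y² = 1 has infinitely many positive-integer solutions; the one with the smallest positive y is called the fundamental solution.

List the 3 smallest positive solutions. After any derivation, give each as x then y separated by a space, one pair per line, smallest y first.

√452 = [21; 3,1,5,3,10,3,5,1,3,42, …], period ℓ=10 (even) → k=9
step 0: (21, 1)  from 21·(1,0) + (0,1)
step 1: (64, 3)  from 3·(21,1) + (1,0)
step 2: (85, 4)  from 1·(64,3) + (21,1)
step 3: (489, 23)  from 5·(85,4) + (64,3)
…
step 6: (49579, 2332)  from 3·(16009,753) + (1552,73)
step 7: (263904, 12413)  from 5·(49579,2332) + (16009,753)
step 8: (313483, 14745)  from 1·(263904,12413) + (49579,2332)
step 9: (1204353, 56648)  from 3·(313483,14745) + (263904,12413)
fundamental: x₁=1204353, y₁=56648  (since 1450466148609 − 452·3208995904 = 1)
k=2:  x_2 = 1204353·1204353+452·56648·56648 = 2900932297217,  y_2 = 1204353·56648+56648·1204353 = 136448377488
k=3:  x_3 = 1204353·2900932297217+452·56648·136448377488 = 6987493029899166849,  y_3 = 1204353·136448377488+56648·2900932297217 = 328664025545553880

1204353 56648
2900932297217 136448377488
6987493029899166849 328664025545553880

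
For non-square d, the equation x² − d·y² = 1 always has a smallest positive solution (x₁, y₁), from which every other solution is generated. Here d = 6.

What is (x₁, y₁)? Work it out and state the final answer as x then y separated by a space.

[2; 2,4] for √6; ℓ=2 ⇒ convergent index 1
step 0: (2, 1)  from 2·(1,0) + (0,1)
step 1: (5, 2)  from 2·(2,1) + (1,0)
→ (5, 2).  Check: 5²=25, 6·2²=24, difference 1.

5 2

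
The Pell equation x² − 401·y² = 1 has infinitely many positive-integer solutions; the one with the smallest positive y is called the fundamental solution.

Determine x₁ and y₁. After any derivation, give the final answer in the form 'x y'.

√401 → a₀=20, period (40); ℓ=1 odd so k=1
step 0: (20, 1)  from 20·(1,0) + (0,1)
step 1: (801, 40)  from 40·(20,1) + (1,0)
→ (801, 40).  Check: 801²=641601, 401·40²=641600, difference 1.

801 40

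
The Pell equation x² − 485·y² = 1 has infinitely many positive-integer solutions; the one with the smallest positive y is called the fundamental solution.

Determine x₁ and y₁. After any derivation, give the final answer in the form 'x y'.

969 44

d=485: √d = [22; 44] (ℓ=1, odd), read p_1/q_1
i=0: a=22 ⇒ p=22, q=1
i=1: a=44 ⇒ p=969, q=44
→ (969, 44).  Check: 969²=938961, 485·44²=938960, difference 1.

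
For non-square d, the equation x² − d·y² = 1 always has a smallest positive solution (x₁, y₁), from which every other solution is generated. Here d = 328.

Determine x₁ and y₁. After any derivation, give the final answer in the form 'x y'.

√328 = [18; 9,36, …], period ℓ=2 (even) → k=1
step 0: (18, 1)  from 18·(1,0) + (0,1)
step 1: (163, 9)  from 9·(18,1) + (1,0)
(x₁, y₁) = (163, 9);  163² − 328·9² = 1 ✓

163 9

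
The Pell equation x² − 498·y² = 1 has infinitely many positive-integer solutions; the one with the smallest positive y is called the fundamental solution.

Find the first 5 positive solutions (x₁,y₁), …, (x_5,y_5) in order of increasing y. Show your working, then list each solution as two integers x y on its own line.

√498 → a₀=22, period (3,6,22,6,3,44); ℓ=6 even so k=5
k=0  a_k=22  p_k/q_k = 22/1
…
k=2  a_k=6  p_k/q_k = 424/19
k=3  a_k=22  p_k/q_k = 9395/421
k=4  a_k=6  p_k/q_k = 56794/2545
k=5  a_k=3  p_k/q_k = 179777/8056
→ (179777, 8056).  Check: 179777²=32319769729, 498·8056²=32319769728, difference 1.
k=2:  x_2 = 179777·179777+498·8056·8056 = 64639539457,  y_2 = 179777·8056+8056·179777 = 2896567024
k=3:  x_3 = 179777·64639539457+498·8056·2896567024 = 23241404969742401,  y_3 = 179777·2896567024+8056·64639539457 = 1041472259739240
k=4:  x_4 = 179777·23241404969742401+498·8056·1041472259739240 = 8356540122426119709697,  y_4 = 179777·1041472259739240+8056·23241404969742401 = 374465516875386131936
k=5:  x_5 = 179777·8356540122426119709697+498·8056·374465516875386131936 = 3004627427155559641130652737,  y_5 = 179777·374465516875386131936+8056·8356540122426119709697 = 134640574453571113022377304

179777 8056
64639539457 2896567024
23241404969742401 1041472259739240
8356540122426119709697 374465516875386131936
3004627427155559641130652737 134640574453571113022377304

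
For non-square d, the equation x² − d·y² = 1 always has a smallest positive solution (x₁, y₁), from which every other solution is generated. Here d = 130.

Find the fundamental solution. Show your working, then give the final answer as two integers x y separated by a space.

6499 570

√130 → a₀=11, period (2,2,22); ℓ=3 odd so k=5
i=0: a=11 ⇒ p=11, q=1
…
i=2: a=2 ⇒ p=57, q=5
i=3: a=22 ⇒ p=1277, q=112
i=4: a=2 ⇒ p=2611, q=229
i=5: a=2 ⇒ p=6499, q=570
(x₁, y₁) = (6499, 570);  6499² − 130·570² = 1 ✓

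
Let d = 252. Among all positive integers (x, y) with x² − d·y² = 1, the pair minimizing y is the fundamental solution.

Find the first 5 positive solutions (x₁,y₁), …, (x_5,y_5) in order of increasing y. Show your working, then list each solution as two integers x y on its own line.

√252 = [15; 1,6,1,30, …], period ℓ=4 (even) → k=3
step 0: (15, 1)  from 15·(1,0) + (0,1)
step 1: (16, 1)  from 1·(15,1) + (1,0)
step 2: (111, 7)  from 6·(16,1) + (15,1)
step 3: (127, 8)  from 1·(111,7) + (16,1)
fundamental: x₁=127, y₁=8  (since 16129 − 252·64 = 1)
(x_2, y_2) = (127·127 + 252·8·8, 127·8 + 8·127) = (32257, 2032)
(x_3, y_3) = (127·32257 + 252·8·2032, 127·2032 + 8·32257) = (8193151, 516120)
(x_4, y_4) = (127·8193151 + 252·8·516120, 127·516120 + 8·8193151) = (2081028097, 131092448)
(x_5, y_5) = (127·2081028097 + 252·8·131092448, 127·131092448 + 8·2081028097) = (528572943487, 33296965672)

127 8
32257 2032
8193151 516120
2081028097 131092448
528572943487 33296965672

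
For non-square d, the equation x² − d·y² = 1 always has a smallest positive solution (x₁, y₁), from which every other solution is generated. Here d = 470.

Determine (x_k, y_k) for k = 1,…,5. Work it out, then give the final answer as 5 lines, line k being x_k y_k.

1691 78
5718961 263796
19341524411 892157994
65413029839041 3017278071912
221226847574112251 10204433547048390

[21; 1,2,8,2,1,42] for √470; ℓ=6 ⇒ convergent index 5
a_0=21:  p_0=21·1+0=21,  q_0=21·0+1=1
a_1=1:  p_1=1·21+1=22,  q_1=1·1+0=1
a_2=2:  p_2=2·22+21=65,  q_2=2·1+1=3
a_3=8:  p_3=8·65+22=542,  q_3=8·3+1=25
a_4=2:  p_4=2·542+65=1149,  q_4=2·25+3=53
a_5=1:  p_5=1·1149+542=1691,  q_5=1·53+25=78
(x₁, y₁) = (1691, 78);  1691² − 470·78² = 1 ✓
n=2: (1691,78)∘(1691,78) = (1691·1691+470·78·78, 1691·78+78·1691) = (5718961,263796)
n=3: (5718961,263796)∘(1691,78) = (1691·5718961+470·78·263796, 1691·263796+78·5718961) = (19341524411,892157994)
n=4: (19341524411,892157994)∘(1691,78) = (1691·19341524411+470·78·892157994, 1691·892157994+78·19341524411) = (65413029839041,3017278071912)
n=5: (65413029839041,3017278071912)∘(1691,78) = (1691·65413029839041+470·78·3017278071912, 1691·3017278071912+78·65413029839041) = (221226847574112251,10204433547048390)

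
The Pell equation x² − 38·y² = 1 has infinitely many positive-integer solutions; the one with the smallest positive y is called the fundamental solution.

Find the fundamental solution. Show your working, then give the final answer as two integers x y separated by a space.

√38 → a₀=6, period (6,12); ℓ=2 even so k=1
step 0: (6, 1)  from 6·(1,0) + (0,1)
step 1: (37, 6)  from 6·(6,1) + (1,0)
→ (37, 6).  Check: 37²=1369, 38·6²=1368, difference 1.

37 6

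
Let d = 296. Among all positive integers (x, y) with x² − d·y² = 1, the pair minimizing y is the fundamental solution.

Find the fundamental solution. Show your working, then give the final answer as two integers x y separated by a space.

√296 → a₀=17, period (4,1,7,1,4,34); ℓ=6 even so k=5
i=0: a=17 ⇒ p=17, q=1
i=1: a=4 ⇒ p=69, q=4
i=2: a=1 ⇒ p=86, q=5
i=3: a=7 ⇒ p=671, q=39
i=4: a=1 ⇒ p=757, q=44
i=5: a=4 ⇒ p=3699, q=215
fundamental: x₁=3699, y₁=215  (since 13682601 − 296·46225 = 1)

3699 215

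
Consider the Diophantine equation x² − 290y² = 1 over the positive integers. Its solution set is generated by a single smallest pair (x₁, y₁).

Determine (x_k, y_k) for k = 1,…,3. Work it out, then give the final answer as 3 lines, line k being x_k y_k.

√290 = [17; 34, …], period ℓ=1 (odd) → k=1
i=0: a=17 ⇒ p=17, q=1
i=1: a=34 ⇒ p=579, q=34
→ (579, 34).  Check: 579²=335241, 290·34²=335240, difference 1.
n=2: (579,34)∘(579,34) = (579·579+290·34·34, 579·34+34·579) = (670481,39372)
n=3: (670481,39372)∘(579,34) = (579·670481+290·34·39372, 579·39372+34·670481) = (776416419,45592742)

579 34
670481 39372
776416419 45592742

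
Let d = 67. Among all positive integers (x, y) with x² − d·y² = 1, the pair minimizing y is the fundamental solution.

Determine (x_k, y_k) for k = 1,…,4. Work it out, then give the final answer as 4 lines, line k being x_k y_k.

48842 5967
4771081927 582880428
466058366908226 56938091722785
45526445508292066657 5561940551265649512

√67 = [8; 5,2,1,1,7,1,1,2,5,16, …], period ℓ=10 (even) → k=9
a_0=8:  p_0=8·1+0=8,  q_0=8·0+1=1
a_1=5:  p_1=5·8+1=41,  q_1=5·1+0=5
a_2=2:  p_2=2·41+8=90,  q_2=2·5+1=11
a_3=1:  p_3=1·90+41=131,  q_3=1·11+5=16
a_4=1:  p_4=1·131+90=221,  q_4=1·16+11=27
a_5=7:  p_5=7·221+131=1678,  q_5=7·27+16=205
a_6=1:  p_6=1·1678+221=1899,  q_6=1·205+27=232
a_7=1:  p_7=1·1899+1678=3577,  q_7=1·232+205=437
a_8=2:  p_8=2·3577+1899=9053,  q_8=2·437+232=1106
a_9=5:  p_9=5·9053+3577=48842,  q_9=5·1106+437=5967
→ (48842, 5967).  Check: 48842²=2385540964, 67·5967²=2385540963, difference 1.
(48842+5967√67)^2 = 4771081927 + 582880428√67
(48842+5967√67)^3 = 466058366908226 + 56938091722785√67
(48842+5967√67)^4 = 45526445508292066657 + 5561940551265649512√67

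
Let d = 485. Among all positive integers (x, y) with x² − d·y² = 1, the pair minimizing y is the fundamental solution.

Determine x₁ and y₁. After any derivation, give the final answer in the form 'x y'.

969 44

d=485: √d = [22; 44] (ℓ=1, odd), read p_1/q_1
k=0  a_k=22  p_k/q_k = 22/1
k=1  a_k=44  p_k/q_k = 969/44
→ (969, 44).  Check: 969²=938961, 485·44²=938960, difference 1.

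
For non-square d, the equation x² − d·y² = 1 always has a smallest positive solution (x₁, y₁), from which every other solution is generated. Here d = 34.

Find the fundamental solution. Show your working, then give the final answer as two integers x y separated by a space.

[5; 1,4,1,10] for √34; ℓ=4 ⇒ convergent index 3
k=0  a_k=5  p_k/q_k = 5/1
…
k=2  a_k=4  p_k/q_k = 29/5
k=3  a_k=1  p_k/q_k = 35/6
fundamental: x₁=35, y₁=6  (since 1225 − 34·36 = 1)

35 6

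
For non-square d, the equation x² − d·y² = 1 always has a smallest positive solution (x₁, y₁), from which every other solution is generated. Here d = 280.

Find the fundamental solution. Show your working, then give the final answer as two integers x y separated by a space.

251 15

√280 = [16; 1,2,1,2,1,32, …], period ℓ=6 (even) → k=5
k=0  a_k=16  p_k/q_k = 16/1
k=1  a_k=1  p_k/q_k = 17/1
k=2  a_k=2  p_k/q_k = 50/3
k=3  a_k=1  p_k/q_k = 67/4
k=4  a_k=2  p_k/q_k = 184/11
k=5  a_k=1  p_k/q_k = 251/15
→ (251, 15).  Check: 251²=63001, 280·15²=63000, difference 1.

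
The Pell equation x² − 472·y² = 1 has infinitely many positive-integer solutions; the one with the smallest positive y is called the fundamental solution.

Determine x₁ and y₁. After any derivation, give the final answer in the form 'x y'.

[21; 1,2,1,1,1,…,2,1,42] for √472; ℓ=14 ⇒ convergent index 13
step 0: (21, 1)  from 21·(1,0) + (0,1)
…
step 3: (87, 4)  from 1·(65,3) + (22,1)
…
step 6: (1108, 51)  from 4·(239,11) + (152,7)
step 7: (5779, 266)  from 5·(1108,51) + (239,11)
…
step 9: (30003, 1381)  from 1·(24224,1115) + (5779,266)
step 10: (54227, 2496)  from 1·(30003,1381) + (24224,1115)
step 11: (84230, 3877)  from 1·(54227,2496) + (30003,1381)
step 12: (222687, 10250)  from 2·(84230,3877) + (54227,2496)
step 13: (306917, 14127)  from 1·(222687,10250) + (84230,3877)
fundamental: x₁=306917, y₁=14127  (since 94198044889 − 472·199572129 = 1)

306917 14127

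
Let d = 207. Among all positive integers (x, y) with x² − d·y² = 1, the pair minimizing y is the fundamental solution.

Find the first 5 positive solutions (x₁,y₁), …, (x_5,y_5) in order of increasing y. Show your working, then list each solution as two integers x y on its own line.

√207 → a₀=14, period (2,1,1,2,1,1,2,28); ℓ=8 even so k=7
i=0: a=14 ⇒ p=14, q=1
i=1: a=2 ⇒ p=29, q=2
…
i=3: a=1 ⇒ p=72, q=5
i=4: a=2 ⇒ p=187, q=13
…
i=6: a=1 ⇒ p=446, q=31
i=7: a=2 ⇒ p=1151, q=80
fundamental: x₁=1151, y₁=80  (since 1324801 − 207·6400 = 1)
k=2:  x_2 = 1151·1151+207·80·80 = 2649601,  y_2 = 1151·80+80·1151 = 184160
k=3:  x_3 = 1151·2649601+207·80·184160 = 6099380351,  y_3 = 1151·184160+80·2649601 = 423936240
k=4:  x_4 = 1151·6099380351+207·80·423936240 = 14040770918401,  y_4 = 1151·423936240+80·6099380351 = 975901040320
k=5:  x_5 = 1151·14040770918401+207·80·975901040320 = 32321848554778751,  y_5 = 1151·975901040320+80·14040770918401 = 2246523770880400

1151 80
2649601 184160
6099380351 423936240
14040770918401 975901040320
32321848554778751 2246523770880400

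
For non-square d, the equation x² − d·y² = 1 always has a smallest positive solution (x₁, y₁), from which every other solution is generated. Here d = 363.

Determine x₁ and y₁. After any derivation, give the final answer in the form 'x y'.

362 19

d=363: √d = [19; 19,38] (ℓ=2, even), read p_1/q_1
i=0: a=19 ⇒ p=19, q=1
i=1: a=19 ⇒ p=362, q=19
(x₁, y₁) = (362, 19);  362² − 363·19² = 1 ✓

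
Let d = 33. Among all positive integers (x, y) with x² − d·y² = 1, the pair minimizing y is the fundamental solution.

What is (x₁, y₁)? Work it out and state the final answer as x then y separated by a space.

√33 → a₀=5, period (1,2,1,10); ℓ=4 even so k=3
step 0: (5, 1)  from 5·(1,0) + (0,1)
…
step 2: (17, 3)  from 2·(6,1) + (5,1)
step 3: (23, 4)  from 1·(17,3) + (6,1)
fundamental: x₁=23, y₁=4  (since 529 − 33·16 = 1)

23 4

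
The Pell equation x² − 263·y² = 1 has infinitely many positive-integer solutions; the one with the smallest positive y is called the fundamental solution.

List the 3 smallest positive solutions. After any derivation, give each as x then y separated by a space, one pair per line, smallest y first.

√263 = [16; 4,1,1,1,1,15,1,1,1,1,4,32, …], period ℓ=12 (even) → k=11
a_0=16:  p_0=16·1+0=16,  q_0=16·0+1=1
a_1=4:  p_1=4·16+1=65,  q_1=4·1+0=4
a_2=1:  p_2=1·65+16=81,  q_2=1·4+1=5
a_3=1:  p_3=1·81+65=146,  q_3=1·5+4=9
…
a_5=1:  p_5=1·227+146=373,  q_5=1·14+9=23
…
a_8=1:  p_8=1·6195+5822=12017,  q_8=1·382+359=741
a_9=1:  p_9=1·12017+6195=18212,  q_9=1·741+382=1123
a_10=1:  p_10=1·18212+12017=30229,  q_10=1·1123+741=1864
a_11=4:  p_11=4·30229+18212=139128,  q_11=4·1864+1123=8579
fundamental: x₁=139128, y₁=8579  (since 19356600384 − 263·73599241 = 1)
k=2:  x_2 = 139128·139128+263·8579·8579 = 38713200767,  y_2 = 139128·8579+8579·139128 = 2387158224
k=3:  x_3 = 139128·38713200767+263·8579·2387158224 = 10772180392483224,  y_3 = 139128·2387158224+8579·38713200767 = 664241098768765

139128 8579
38713200767 2387158224
10772180392483224 664241098768765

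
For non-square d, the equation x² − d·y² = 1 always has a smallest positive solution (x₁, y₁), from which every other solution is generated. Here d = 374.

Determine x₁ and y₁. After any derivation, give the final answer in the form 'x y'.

3365 174

[19; 2,1,18,1,2,38] for √374; ℓ=6 ⇒ convergent index 5
a_0=19:  p_0=19·1+0=19,  q_0=19·0+1=1
a_1=2:  p_1=2·19+1=39,  q_1=2·1+0=2
a_2=1:  p_2=1·39+19=58,  q_2=1·2+1=3
…
a_4=1:  p_4=1·1083+58=1141,  q_4=1·56+3=59
a_5=2:  p_5=2·1141+1083=3365,  q_5=2·59+56=174
fundamental: x₁=3365, y₁=174  (since 11323225 − 374·30276 = 1)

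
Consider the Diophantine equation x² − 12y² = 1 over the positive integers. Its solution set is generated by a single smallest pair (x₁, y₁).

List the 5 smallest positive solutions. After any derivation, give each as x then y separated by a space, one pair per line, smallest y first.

[3; 2,6] for √12; ℓ=2 ⇒ convergent index 1
i=0: a=3 ⇒ p=3, q=1
i=1: a=2 ⇒ p=7, q=2
fundamental: x₁=7, y₁=2  (since 49 − 12·4 = 1)
(7+2√12)^2 = 97 + 28√12
(7+2√12)^3 = 1351 + 390√12
(7+2√12)^4 = 18817 + 5432√12
(7+2√12)^5 = 262087 + 75658√12

7 2
97 28
1351 390
18817 5432
262087 75658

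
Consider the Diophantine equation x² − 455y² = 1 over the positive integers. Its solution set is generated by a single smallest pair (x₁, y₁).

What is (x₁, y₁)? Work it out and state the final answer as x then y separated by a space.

[21; 3,42] for √455; ℓ=2 ⇒ convergent index 1
a_0=21:  p_0=21·1+0=21,  q_0=21·0+1=1
a_1=3:  p_1=3·21+1=64,  q_1=3·1+0=3
(x₁, y₁) = (64, 3);  64² − 455·3² = 1 ✓

64 3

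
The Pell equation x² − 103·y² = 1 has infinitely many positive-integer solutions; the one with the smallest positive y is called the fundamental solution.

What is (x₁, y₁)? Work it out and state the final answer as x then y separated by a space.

227528 22419

[10; 6,1,2,1,1,9,1,1,2,1,6,20] for √103; ℓ=12 ⇒ convergent index 11
step 0: (10, 1)  from 10·(1,0) + (0,1)
step 1: (61, 6)  from 6·(10,1) + (1,0)
…
step 3: (203, 20)  from 2·(71,7) + (61,6)
step 4: (274, 27)  from 1·(203,20) + (71,7)
step 5: (477, 47)  from 1·(274,27) + (203,20)
…
step 7: (5044, 497)  from 1·(4567,450) + (477,47)
…
step 10: (33877, 3338)  from 1·(24266,2391) + (9611,947)
step 11: (227528, 22419)  from 6·(33877,3338) + (24266,2391)
fundamental: x₁=227528, y₁=22419  (since 51768990784 − 103·502611561 = 1)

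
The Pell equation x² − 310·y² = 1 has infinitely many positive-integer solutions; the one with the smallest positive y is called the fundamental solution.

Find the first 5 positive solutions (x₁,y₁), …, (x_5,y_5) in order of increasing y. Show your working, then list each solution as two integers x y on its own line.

√310 = [17; 1,1,1,1,5,…,1,1,34, …], period ℓ=16 (even) → k=15
k=0  a_k=17  p_k/q_k = 17/1
k=1  a_k=1  p_k/q_k = 18/1
k=2  a_k=1  p_k/q_k = 35/2
k=3  a_k=1  p_k/q_k = 53/3
…
k=5  a_k=5  p_k/q_k = 493/28
k=6  a_k=3  p_k/q_k = 1567/89
k=7  a_k=1  p_k/q_k = 2060/117
k=8  a_k=2  p_k/q_k = 5687/323
k=9  a_k=1  p_k/q_k = 7747/440
k=10  a_k=3  p_k/q_k = 28928/1643
k=11  a_k=5  p_k/q_k = 152387/8655
k=12  a_k=1  p_k/q_k = 181315/10298
…
k=14  a_k=1  p_k/q_k = 515017/29251
k=15  a_k=1  p_k/q_k = 848719/48204
→ (848719, 48204).  Check: 848719²=720323940961, 310·48204²=720323940960, difference 1.
(848719+48204√310)^2 = 1440647881921 + 81823301352√310
(848719+48204√310)^3 = 2445410459391369679 + 138889981000287972√310
(848719+48204√310)^4 = 4150932639366927117300481 + 235757131569084991314384√310
(848719+48204√310)^5 = 7045950797499272621676902497999 + 400183113896225599505705060220√310

848719 48204
1440647881921 81823301352
2445410459391369679 138889981000287972
4150932639366927117300481 235757131569084991314384
7045950797499272621676902497999 400183113896225599505705060220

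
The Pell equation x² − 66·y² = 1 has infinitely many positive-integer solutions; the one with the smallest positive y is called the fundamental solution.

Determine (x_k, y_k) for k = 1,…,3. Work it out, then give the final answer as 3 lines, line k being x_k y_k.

65 8
8449 1040
1098305 135192

√66 → a₀=8, period (8,16); ℓ=2 even so k=1
a_0=8:  p_0=8·1+0=8,  q_0=8·0+1=1
a_1=8:  p_1=8·8+1=65,  q_1=8·1+0=8
fundamental: x₁=65, y₁=8  (since 4225 − 66·64 = 1)
k=2:  x_2 = 65·65+66·8·8 = 8449,  y_2 = 65·8+8·65 = 1040
k=3:  x_3 = 65·8449+66·8·1040 = 1098305,  y_3 = 65·1040+8·8449 = 135192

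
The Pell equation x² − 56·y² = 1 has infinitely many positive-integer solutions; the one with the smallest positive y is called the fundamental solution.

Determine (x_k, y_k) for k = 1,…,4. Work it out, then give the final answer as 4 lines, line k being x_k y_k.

√56 → a₀=7, period (2,14); ℓ=2 even so k=1
k=0  a_k=7  p_k/q_k = 7/1
k=1  a_k=2  p_k/q_k = 15/2
→ (15, 2).  Check: 15²=225, 56·2²=224, difference 1.
k=2:  x_2 = 15·15+56·2·2 = 449,  y_2 = 15·2+2·15 = 60
k=3:  x_3 = 15·449+56·2·60 = 13455,  y_3 = 15·60+2·449 = 1798
k=4:  x_4 = 15·13455+56·2·1798 = 403201,  y_4 = 15·1798+2·13455 = 53880

15 2
449 60
13455 1798
403201 53880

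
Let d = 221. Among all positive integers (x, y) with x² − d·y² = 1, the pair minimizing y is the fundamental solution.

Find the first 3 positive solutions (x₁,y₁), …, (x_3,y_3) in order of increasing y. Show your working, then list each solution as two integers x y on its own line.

[14; 1,6,2,6,1,28] for √221; ℓ=6 ⇒ convergent index 5
a_0=14:  p_0=14·1+0=14,  q_0=14·0+1=1
…
a_4=6:  p_4=6·223+104=1442,  q_4=6·15+7=97
a_5=1:  p_5=1·1442+223=1665,  q_5=1·97+15=112
(x₁, y₁) = (1665, 112);  1665² − 221·112² = 1 ✓
(x_2, y_2) = (1665·1665 + 221·112·112, 1665·112 + 112·1665) = (5544449, 372960)
(x_3, y_3) = (1665·5544449 + 221·112·372960, 1665·372960 + 112·5544449) = (18463013505, 1241956688)

1665 112
5544449 372960
18463013505 1241956688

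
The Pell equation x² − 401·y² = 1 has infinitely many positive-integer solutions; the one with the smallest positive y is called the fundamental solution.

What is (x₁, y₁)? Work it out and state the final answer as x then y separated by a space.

d=401: √d = [20; 40] (ℓ=1, odd), read p_1/q_1
k=0  a_k=20  p_k/q_k = 20/1
k=1  a_k=40  p_k/q_k = 801/40
(x₁, y₁) = (801, 40);  801² − 401·40² = 1 ✓

801 40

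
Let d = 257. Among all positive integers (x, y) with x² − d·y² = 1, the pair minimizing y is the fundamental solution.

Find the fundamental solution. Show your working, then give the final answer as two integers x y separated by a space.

513 32

√257 → a₀=16, period (32); ℓ=1 odd so k=1
i=0: a=16 ⇒ p=16, q=1
i=1: a=32 ⇒ p=513, q=32
(x₁, y₁) = (513, 32);  513² − 257·32² = 1 ✓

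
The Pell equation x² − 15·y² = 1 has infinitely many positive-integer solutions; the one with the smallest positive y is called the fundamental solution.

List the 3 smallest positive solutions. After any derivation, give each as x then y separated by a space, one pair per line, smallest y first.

d=15: √d = [3; 1,6] (ℓ=2, even), read p_1/q_1
i=0: a=3 ⇒ p=3, q=1
i=1: a=1 ⇒ p=4, q=1
→ (4, 1).  Check: 4²=16, 15·1²=15, difference 1.
(x_2, y_2) = (4·4 + 15·1·1, 4·1 + 1·4) = (31, 8)
(x_3, y_3) = (4·31 + 15·1·8, 4·8 + 1·31) = (244, 63)

4 1
31 8
244 63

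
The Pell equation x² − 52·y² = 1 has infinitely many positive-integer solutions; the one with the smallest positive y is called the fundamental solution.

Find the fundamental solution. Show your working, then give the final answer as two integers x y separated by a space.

649 90

d=52: √d = [7; 4,1,2,1,4,14] (ℓ=6, even), read p_5/q_5
step 0: (7, 1)  from 7·(1,0) + (0,1)
step 1: (29, 4)  from 4·(7,1) + (1,0)
step 2: (36, 5)  from 1·(29,4) + (7,1)
step 3: (101, 14)  from 2·(36,5) + (29,4)
step 4: (137, 19)  from 1·(101,14) + (36,5)
step 5: (649, 90)  from 4·(137,19) + (101,14)
fundamental: x₁=649, y₁=90  (since 421201 − 52·8100 = 1)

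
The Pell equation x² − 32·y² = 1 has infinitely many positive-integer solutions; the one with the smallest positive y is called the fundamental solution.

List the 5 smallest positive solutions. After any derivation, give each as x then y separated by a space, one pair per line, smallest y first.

d=32: √d = [5; 1,1,1,10] (ℓ=4, even), read p_3/q_3
i=0: a=5 ⇒ p=5, q=1
…
i=2: a=1 ⇒ p=11, q=2
i=3: a=1 ⇒ p=17, q=3
fundamental: x₁=17, y₁=3  (since 289 − 32·9 = 1)
n=2: (17,3)∘(17,3) = (17·17+32·3·3, 17·3+3·17) = (577,102)
n=3: (577,102)∘(17,3) = (17·577+32·3·102, 17·102+3·577) = (19601,3465)
n=4: (19601,3465)∘(17,3) = (17·19601+32·3·3465, 17·3465+3·19601) = (665857,117708)
n=5: (665857,117708)∘(17,3) = (17·665857+32·3·117708, 17·117708+3·665857) = (22619537,3998607)

17 3
577 102
19601 3465
665857 117708
22619537 3998607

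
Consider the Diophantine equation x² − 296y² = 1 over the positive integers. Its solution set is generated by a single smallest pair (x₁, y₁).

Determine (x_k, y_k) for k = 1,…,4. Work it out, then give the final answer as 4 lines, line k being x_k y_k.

3699 215
27365201 1590570
202447753299 11767036645
1497708451540801 87052535509140

√296 = [17; 4,1,7,1,4,34, …], period ℓ=6 (even) → k=5
step 0: (17, 1)  from 17·(1,0) + (0,1)
…
step 3: (671, 39)  from 7·(86,5) + (69,4)
step 4: (757, 44)  from 1·(671,39) + (86,5)
step 5: (3699, 215)  from 4·(757,44) + (671,39)
fundamental: x₁=3699, y₁=215  (since 13682601 − 296·46225 = 1)
(x_2, y_2) = (3699·3699 + 296·215·215, 3699·215 + 215·3699) = (27365201, 1590570)
(x_3, y_3) = (3699·27365201 + 296·215·1590570, 3699·1590570 + 215·27365201) = (202447753299, 11767036645)
(x_4, y_4) = (3699·202447753299 + 296·215·11767036645, 3699·11767036645 + 215·202447753299) = (1497708451540801, 87052535509140)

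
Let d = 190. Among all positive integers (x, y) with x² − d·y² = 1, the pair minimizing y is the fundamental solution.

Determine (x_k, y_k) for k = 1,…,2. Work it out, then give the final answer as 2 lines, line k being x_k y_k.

√190 → a₀=13, period (1,3,1,1,1,…,3,1,26); ℓ=14 even so k=13
step 0: (13, 1)  from 13·(1,0) + (0,1)
…
step 2: (55, 4)  from 3·(14,1) + (13,1)
…
step 5: (193, 14)  from 1·(124,9) + (69,5)
…
step 7: (1213, 88)  from 2·(510,37) + (193,14)
step 8: (2936, 213)  from 2·(1213,88) + (510,37)
step 9: (4149, 301)  from 1·(2936,213) + (1213,88)
…
step 12: (40787, 2959)  from 3·(11234,815) + (7085,514)
step 13: (52021, 3774)  from 1·(40787,2959) + (11234,815)
→ (52021, 3774).  Check: 52021²=2706184441, 190·3774²=2706184440, difference 1.
k=2:  x_2 = 52021·52021+190·3774·3774 = 5412368881,  y_2 = 52021·3774+3774·52021 = 392654508

52021 3774
5412368881 392654508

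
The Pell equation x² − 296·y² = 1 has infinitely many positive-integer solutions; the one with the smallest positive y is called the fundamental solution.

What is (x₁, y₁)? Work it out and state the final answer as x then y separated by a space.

√296 = [17; 4,1,7,1,4,34, …], period ℓ=6 (even) → k=5
step 0: (17, 1)  from 17·(1,0) + (0,1)
step 1: (69, 4)  from 4·(17,1) + (1,0)
step 2: (86, 5)  from 1·(69,4) + (17,1)
step 3: (671, 39)  from 7·(86,5) + (69,4)
step 4: (757, 44)  from 1·(671,39) + (86,5)
step 5: (3699, 215)  from 4·(757,44) + (671,39)
→ (3699, 215).  Check: 3699²=13682601, 296·215²=13682600, difference 1.

3699 215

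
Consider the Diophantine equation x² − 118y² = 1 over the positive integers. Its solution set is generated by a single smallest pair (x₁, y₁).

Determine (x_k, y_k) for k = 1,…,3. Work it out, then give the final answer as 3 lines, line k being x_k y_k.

√118 → a₀=10, period (1,6,3,2,10,2,3,6,1,20); ℓ=10 even so k=9
k=0  a_k=10  p_k/q_k = 10/1
…
k=3  a_k=3  p_k/q_k = 239/22
…
k=8  a_k=6  p_k/q_k = 264802/24377
k=9  a_k=1  p_k/q_k = 306917/28254
→ (306917, 28254).  Check: 306917²=94198044889, 118·28254²=94198044888, difference 1.
(x_2, y_2) = (306917·306917 + 118·28254·28254, 306917·28254 + 28254·306917) = (188396089777, 17343265836)
(x_3, y_3) = (306917·188396089777 + 118·28254·17343265836, 306917·17343265836 + 28254·188396089777) = (115643925371868101, 10645886241146970)

306917 28254
188396089777 17343265836
115643925371868101 10645886241146970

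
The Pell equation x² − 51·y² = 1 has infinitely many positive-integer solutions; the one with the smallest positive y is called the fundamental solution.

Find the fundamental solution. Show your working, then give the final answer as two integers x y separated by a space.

50 7

[7; 7,14] for √51; ℓ=2 ⇒ convergent index 1
a_0=7:  p_0=7·1+0=7,  q_0=7·0+1=1
a_1=7:  p_1=7·7+1=50,  q_1=7·1+0=7
→ (50, 7).  Check: 50²=2500, 51·7²=2499, difference 1.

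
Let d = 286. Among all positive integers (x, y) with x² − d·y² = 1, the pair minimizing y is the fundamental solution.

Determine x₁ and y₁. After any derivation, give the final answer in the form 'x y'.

561835 33222

d=286: √d = [16; 1,10,3,3,2,3,3,10,1,32] (ℓ=10, even), read p_9/q_9
k=0  a_k=16  p_k/q_k = 16/1
…
k=3  a_k=3  p_k/q_k = 575/34
k=4  a_k=3  p_k/q_k = 1911/113
…
k=8  a_k=10  p_k/q_k = 512132/30283
k=9  a_k=1  p_k/q_k = 561835/33222
→ (561835, 33222).  Check: 561835²=315658567225, 286·33222²=315658567224, difference 1.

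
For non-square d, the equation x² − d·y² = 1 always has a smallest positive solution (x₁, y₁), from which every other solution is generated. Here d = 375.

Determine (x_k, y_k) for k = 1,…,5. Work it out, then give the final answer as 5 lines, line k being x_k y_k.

√375 → a₀=19, period (2,1,2,1,5,1,2,1,2,38); ℓ=10 even so k=9
k=0  a_k=19  p_k/q_k = 19/1
k=1  a_k=2  p_k/q_k = 39/2
k=2  a_k=1  p_k/q_k = 58/3
…
k=4  a_k=1  p_k/q_k = 213/11
…
k=7  a_k=2  p_k/q_k = 4086/211
k=8  a_k=1  p_k/q_k = 5519/285
k=9  a_k=2  p_k/q_k = 15124/781
→ (15124, 781).  Check: 15124²=228735376, 375·781²=228735375, difference 1.
k=2:  x_2 = 15124·15124+375·781·781 = 457470751,  y_2 = 15124·781+781·15124 = 23623688
k=3:  x_3 = 15124·457470751+375·781·23623688 = 13837575261124,  y_3 = 15124·23623688+781·457470751 = 714569313843
k=4:  x_4 = 15124·13837575261124+375·781·714569313843 = 418558976041008001,  y_4 = 15124·714569313843+781·13837575261124 = 21614292581499376
k=5:  x_5 = 15124·418558976041008001+375·781·21614292581499376 = 12660571893450834753124,  y_5 = 15124·21614292581499376+781·418558976041008001 = 653789121290623811405

15124 781
457470751 23623688
13837575261124 714569313843
418558976041008001 21614292581499376
12660571893450834753124 653789121290623811405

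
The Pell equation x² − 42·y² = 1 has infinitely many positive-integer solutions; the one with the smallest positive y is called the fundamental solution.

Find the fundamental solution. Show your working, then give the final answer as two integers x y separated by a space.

d=42: √d = [6; 2,12] (ℓ=2, even), read p_1/q_1
k=0  a_k=6  p_k/q_k = 6/1
k=1  a_k=2  p_k/q_k = 13/2
→ (13, 2).  Check: 13²=169, 42·2²=168, difference 1.

13 2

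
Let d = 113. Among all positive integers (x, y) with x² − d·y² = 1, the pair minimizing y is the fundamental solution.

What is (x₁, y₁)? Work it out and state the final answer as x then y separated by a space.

1204353 113296

d=113: √d = [10; 1,1,1,2,2,1,1,1,20] (ℓ=9, odd), read p_17/q_17
step 0: (10, 1)  from 10·(1,0) + (0,1)
…
step 3: (32, 3)  from 1·(21,2) + (11,1)
…
step 6: (287, 27)  from 1·(202,19) + (85,8)
…
step 8: (776, 73)  from 1·(489,46) + (287,27)
step 9: (16009, 1506)  from 20·(776,73) + (489,46)
…
step 15: (445435, 41903)  from 1·(313483,29490) + (131952,12413)
step 16: (758918, 71393)  from 1·(445435,41903) + (313483,29490)
step 17: (1204353, 113296)  from 1·(758918,71393) + (445435,41903)
(x₁, y₁) = (1204353, 113296);  1204353² − 113·113296² = 1 ✓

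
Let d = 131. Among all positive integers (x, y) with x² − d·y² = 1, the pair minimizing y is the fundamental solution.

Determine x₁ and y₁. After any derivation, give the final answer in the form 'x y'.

[11; 2,4,11,4,2,22] for √131; ℓ=6 ⇒ convergent index 5
k=0  a_k=11  p_k/q_k = 11/1
k=1  a_k=2  p_k/q_k = 23/2
k=2  a_k=4  p_k/q_k = 103/9
…
k=4  a_k=4  p_k/q_k = 4727/413
k=5  a_k=2  p_k/q_k = 10610/927
fundamental: x₁=10610, y₁=927  (since 112572100 − 131·859329 = 1)

10610 927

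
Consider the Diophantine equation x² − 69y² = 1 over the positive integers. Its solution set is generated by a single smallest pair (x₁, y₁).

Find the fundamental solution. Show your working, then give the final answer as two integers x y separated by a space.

7775 936

√69 = [8; 3,3,1,4,1,3,3,16, …], period ℓ=8 (even) → k=7
k=0  a_k=8  p_k/q_k = 8/1
k=1  a_k=3  p_k/q_k = 25/3
k=2  a_k=3  p_k/q_k = 83/10
k=3  a_k=1  p_k/q_k = 108/13
…
k=5  a_k=1  p_k/q_k = 623/75
k=6  a_k=3  p_k/q_k = 2384/287
k=7  a_k=3  p_k/q_k = 7775/936
fundamental: x₁=7775, y₁=936  (since 60450625 − 69·876096 = 1)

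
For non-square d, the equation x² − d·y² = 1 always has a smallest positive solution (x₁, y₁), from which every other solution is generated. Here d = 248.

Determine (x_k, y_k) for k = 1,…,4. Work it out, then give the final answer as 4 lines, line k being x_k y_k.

[15; 1,2,1,30] for √248; ℓ=4 ⇒ convergent index 3
step 0: (15, 1)  from 15·(1,0) + (0,1)
step 1: (16, 1)  from 1·(15,1) + (1,0)
step 2: (47, 3)  from 2·(16,1) + (15,1)
step 3: (63, 4)  from 1·(47,3) + (16,1)
(x₁, y₁) = (63, 4);  63² − 248·4² = 1 ✓
n=2: (63,4)∘(63,4) = (63·63+248·4·4, 63·4+4·63) = (7937,504)
n=3: (7937,504)∘(63,4) = (63·7937+248·4·504, 63·504+4·7937) = (999999,63500)
n=4: (999999,63500)∘(63,4) = (63·999999+248·4·63500, 63·63500+4·999999) = (125991937,8000496)

63 4
7937 504
999999 63500
125991937 8000496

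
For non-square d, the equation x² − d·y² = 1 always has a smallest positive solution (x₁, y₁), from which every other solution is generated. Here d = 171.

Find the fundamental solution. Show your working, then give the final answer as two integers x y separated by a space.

170 13

√171 → a₀=13, period (13,26); ℓ=2 even so k=1
k=0  a_k=13  p_k/q_k = 13/1
k=1  a_k=13  p_k/q_k = 170/13
→ (170, 13).  Check: 170²=28900, 171·13²=28899, difference 1.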